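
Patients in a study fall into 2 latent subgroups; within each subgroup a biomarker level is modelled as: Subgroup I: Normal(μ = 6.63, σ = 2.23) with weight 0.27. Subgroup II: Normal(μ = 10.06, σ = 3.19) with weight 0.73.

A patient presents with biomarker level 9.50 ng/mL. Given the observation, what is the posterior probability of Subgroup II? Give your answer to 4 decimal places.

The responsibility of component k is w_k f_k(x) divided by Σ_j w_j f_j(x).
Evaluate each component's likelihood at the observed value:
  p_I = (1/(2.23·√(2π)))·exp(−(9.50−6.63)²/(2·2.23²)) = 0.178898·exp(-0.82818) = 0.0781505
  p_II = (1/(3.19·√(2π)))·exp(−(9.50−10.06)²/(2·3.19²)) = 0.125060·exp(-0.01541) = 0.123148
Prior × likelihood for each component:
  w_I·p_I = 0.27 × 0.0781505 = 0.0211006
  w_II·p_II = 0.73 × 0.123148 = 0.0898981
Denominator: 0.0211006 + 0.0898981 = 0.110999
So the posterior for Subgroup II is 0.0898981 / 0.110999 ≈ 0.8099.

0.8099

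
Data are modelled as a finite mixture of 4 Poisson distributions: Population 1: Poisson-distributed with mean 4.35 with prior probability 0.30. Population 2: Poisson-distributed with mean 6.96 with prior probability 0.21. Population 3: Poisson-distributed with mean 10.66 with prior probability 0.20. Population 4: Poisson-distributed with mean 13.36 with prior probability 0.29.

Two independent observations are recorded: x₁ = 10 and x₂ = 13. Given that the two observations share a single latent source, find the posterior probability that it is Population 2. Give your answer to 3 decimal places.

0.042

Apply Bayes' rule: the posterior for each component is proportional to its prior times its likelihood at x.
Since both observations come from the same component, the likelihood for component k is f_k(x₁)·f_k(x₂).
  f_1 = [e^(−4.35)·4.35^10/10! = 0.00862876] × [0.000413903] = 3.57147e-06
  f_2 = [e^(−6.96)·6.96^10/10! = 0.0697653] × [0.0137072] = 0.000956291
  f_3 = [e^(−10.66)·10.66^10/10! = 0.122526] × [0.0864936] = 0.0105978
  f_4 = [e^(−13.36)·13.36^10/10! = 0.0787276] × [0.109403] = 0.00861304
Unnormalised posteriors:
  w_1·f_1 = 0.30 × 3.57147e-06 = 1.07144e-06
  w_2·f_2 = 0.21 × 0.000956291 = 0.000200821
  w_3·f_3 = 0.20 × 0.0105978 = 0.00211955
  w_4·f_4 = 0.29 × 0.00861304 = 0.00249778
Denominator: 1.07144e-06 + 0.000200821 + 0.00211955 + 0.00249778 = 0.00481923
So the posterior for Population 2 is 0.000200821 / 0.00481923 ≈ 0.042.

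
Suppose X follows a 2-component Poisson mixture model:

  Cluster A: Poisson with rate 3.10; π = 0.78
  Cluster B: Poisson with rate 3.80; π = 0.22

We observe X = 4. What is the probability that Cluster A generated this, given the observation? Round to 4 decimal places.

By Bayes' theorem, P(k | x) = P(Z=k) f_k(x) / Σ_j P(Z=j) f_j(x).
Component likelihoods at x = 4:
  f_A = e^(−3.10)·3.10^4/4! = 0.17335
  f_B = e^(−3.80)·3.80^4/4! = 0.194359
Weight by the priors:
  P(Z=A)·f_A = 0.78 × 0.17335 = 0.135213
  P(Z=B)·f_B = 0.22 × 0.194359 = 0.0427589
Normaliser: 0.135213 + 0.0427589 = 0.177972
Responsibility of Cluster A: 0.135213 / 0.177972 ≈ 0.7597

0.7597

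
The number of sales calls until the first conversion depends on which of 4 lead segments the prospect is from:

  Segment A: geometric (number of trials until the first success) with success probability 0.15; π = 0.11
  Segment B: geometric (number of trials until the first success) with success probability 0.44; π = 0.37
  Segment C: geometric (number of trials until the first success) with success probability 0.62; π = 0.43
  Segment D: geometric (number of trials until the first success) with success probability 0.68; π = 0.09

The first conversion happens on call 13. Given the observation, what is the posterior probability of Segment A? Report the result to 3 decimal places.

Apply Bayes' rule: the posterior for each component is proportional to its prior times its likelihood at x.
Component likelihoods at x = 13:
  f_A = 0.0213363
  f_B = 0.000418513
  f_C = 5.62076e-06
  f_D = 7.83987e-07
Prior × likelihood for each component:
  π_A·f_A = 0.11 × 0.0213363 = 0.00234699
  π_B·f_B = 0.37 × 0.000418513 = 0.00015485
  π_C·f_C = 0.43 × 5.62076e-06 = 2.41693e-06
  π_D·f_D = 0.09 × 7.83987e-07 = 7.05588e-08
Evidence: 0.00234699 + 0.00015485 + 2.41693e-06 + 7.05588e-08 = 0.00250433
P(Segment A | 13) = 0.00234699 / 0.00250433 ≈ 0.937

0.937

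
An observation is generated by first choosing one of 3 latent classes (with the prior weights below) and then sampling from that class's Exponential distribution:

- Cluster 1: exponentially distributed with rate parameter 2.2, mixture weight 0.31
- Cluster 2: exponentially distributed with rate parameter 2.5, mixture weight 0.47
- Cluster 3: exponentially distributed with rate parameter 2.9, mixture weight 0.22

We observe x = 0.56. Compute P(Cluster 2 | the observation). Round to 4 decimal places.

By Bayes' theorem, P(k | x) = π_k f_k(x) / Σ_j π_j f_j(x).
Evaluate each component's likelihood at the observed value:
  p_1 = 0.641759
  p_2 = 0.616492
  p_3 = 0.571615
Prior × likelihood for each component:
  π_1·p_1 = 0.31 × 0.641759 = 0.198945
  π_2·p_2 = 0.47 × 0.616492 = 0.289751
  π_3·p_3 = 0.22 × 0.571615 = 0.125755
Denominator: 0.198945 + 0.289751 + 0.125755 = 0.614452
So the posterior for Cluster 2 is 0.289751 / 0.614452 ≈ 0.4716.

0.4716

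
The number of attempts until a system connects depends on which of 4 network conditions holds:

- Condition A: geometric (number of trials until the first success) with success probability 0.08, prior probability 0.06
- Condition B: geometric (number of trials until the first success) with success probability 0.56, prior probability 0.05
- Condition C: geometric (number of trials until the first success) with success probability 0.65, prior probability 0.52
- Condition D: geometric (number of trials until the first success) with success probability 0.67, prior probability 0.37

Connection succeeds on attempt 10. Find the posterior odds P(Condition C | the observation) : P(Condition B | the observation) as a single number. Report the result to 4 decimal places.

1.5392

Since P(k|x) ∝ π_k f_k(x), the posterior odds are π_i f_i(x) / (π_j f_j(x)).
Evaluate each component's likelihood at the observed value:
  p_A = 0.08·(1−0.08)^9 = 0.08·0.472161 = 0.0377729
  p_B = 0.56·(1−0.56)^9 = 0.56·0.000618122 = 0.000346148
  p_C = 0.65·(1−0.65)^9 = 0.65·7.88156e-05 = 5.12302e-05
  p_D = 0.67·(1−0.67)^9 = 0.67·4.64115e-05 = 3.10957e-05
Odds = (0.52/0.05) × (5.12302e-05/0.000346148) = 10.4 × 0.148001 ≈ 1.5392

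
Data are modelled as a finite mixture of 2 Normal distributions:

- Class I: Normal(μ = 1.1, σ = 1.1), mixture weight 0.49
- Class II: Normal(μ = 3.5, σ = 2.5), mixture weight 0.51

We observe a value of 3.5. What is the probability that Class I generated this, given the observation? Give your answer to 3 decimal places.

Posterior ∝ prior × likelihood, so P(k | x) ∝ P(Z=k) f_k(x); normalise over all components.
Normal densities:
  f_I = 0.0335602
  f_II = 0.159577
Unnormalised posteriors:
  P(Z=I)·f_I = 0.49 × 0.0335602 = 0.0164445
  P(Z=II)·f_II = 0.51 × 0.159577 = 0.0813842
Denominator: 0.0164445 + 0.0813842 = 0.0978287
P(Class I | the observation) ≈ 0.168

0.168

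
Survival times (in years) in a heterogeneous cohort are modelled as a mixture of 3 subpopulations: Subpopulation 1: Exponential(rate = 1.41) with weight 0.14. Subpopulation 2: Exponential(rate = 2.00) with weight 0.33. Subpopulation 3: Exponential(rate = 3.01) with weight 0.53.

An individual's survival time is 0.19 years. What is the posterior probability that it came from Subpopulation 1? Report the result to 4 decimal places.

0.1005

The responsibility of component k is P(Z=k) f_k(x) divided by Σ_j P(Z=j) f_j(x).
Evaluate each component's likelihood at the observed value:
  p_1 = 1.07863
  p_2 = 1.36772
  p_3 = 1.699
Prior × likelihood for each component:
  P(Z=1)·p_1 = 0.14 × 1.07863 = 0.151008
  P(Z=2)·p_2 = 0.33 × 1.36772 = 0.451349
  P(Z=3)·p_3 = 0.53 × 1.699 = 0.90047
Normaliser: 0.151008 + 0.451349 + 0.90047 = 1.50283
Responsibility of Subpopulation 1: 0.151008 / 1.50283 ≈ 0.1005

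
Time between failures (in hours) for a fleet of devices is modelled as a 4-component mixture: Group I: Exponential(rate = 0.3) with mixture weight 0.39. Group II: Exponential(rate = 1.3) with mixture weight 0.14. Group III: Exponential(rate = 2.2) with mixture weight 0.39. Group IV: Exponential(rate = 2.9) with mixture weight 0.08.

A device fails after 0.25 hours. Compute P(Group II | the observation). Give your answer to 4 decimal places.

0.1552

P(component k | x) = P(Z=k)·f_k(x) / marginal(x), where marginal(x) = Σ_j P(Z=j)·f_j(x).
Exponential densities:
  L_I = 0.278323
  L_II = 0.939286
  L_III = 1.26929
  L_IV = 1.40454
Weight by the priors:
  P(Z=I)·L_I = 0.39 × 0.278323 = 0.108546
  P(Z=II)·L_II = 0.14 × 0.939286 = 0.1315
  P(Z=III)·L_III = 0.39 × 1.26929 = 0.495023
  P(Z=IV)·L_IV = 0.08 × 1.40454 = 0.112363
Evidence: 0.108546 + 0.1315 + 0.495023 + 0.112363 = 0.847432
P(Group II | the observation) ≈ 0.1552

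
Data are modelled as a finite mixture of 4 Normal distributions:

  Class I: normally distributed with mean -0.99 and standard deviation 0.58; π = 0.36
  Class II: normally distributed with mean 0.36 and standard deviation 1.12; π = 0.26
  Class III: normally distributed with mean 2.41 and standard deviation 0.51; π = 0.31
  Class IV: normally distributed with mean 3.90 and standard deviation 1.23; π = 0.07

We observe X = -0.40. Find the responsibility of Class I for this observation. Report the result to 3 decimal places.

Apply Bayes' rule: the posterior for each component is proportional to its prior times its likelihood at x.
Evaluate each component's likelihood at the observed value:
  f_I = (1/(0.58·√(2π)))·exp(−(-0.40−-0.99)²/(2·0.58²)) = 0.687832·exp(-0.51739) = 0.409999
  f_II = (1/(1.12·√(2π)))·exp(−(-0.40−0.36)²/(2·1.12²)) = 0.356198·exp(-0.23023) = 0.282947
  f_III = (1/(0.51·√(2π)))·exp(−(-0.40−2.41)²/(2·0.51²)) = 0.782240·exp(-15.17897) = 2.00077e-07
  f_IV = (1/(1.23·√(2π)))·exp(−(-0.40−3.90)²/(2·1.23²)) = 0.324343·exp(-6.11078) = 0.000719659
Prior × likelihood for each component:
  π_I·f_I = 0.36 × 0.409999 = 0.1476
  π_II·f_II = 0.26 × 0.282947 = 0.0735661
  π_III·f_III = 0.31 × 2.00077e-07 = 6.20239e-08
  π_IV·f_IV = 0.07 × 0.000719659 = 5.03761e-05
Normaliser: 0.1476 + 0.0735661 + 6.20239e-08 + 5.03761e-05 = 0.221216
P(Class I | x) ≈ 0.667

0.667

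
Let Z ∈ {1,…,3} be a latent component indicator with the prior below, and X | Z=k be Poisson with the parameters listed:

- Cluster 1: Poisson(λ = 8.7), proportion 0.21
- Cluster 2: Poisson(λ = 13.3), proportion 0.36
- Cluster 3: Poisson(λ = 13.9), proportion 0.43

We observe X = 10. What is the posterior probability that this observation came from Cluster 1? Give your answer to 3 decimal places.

0.292

P(component k | x) = P(Z=k)·f_k(x) / marginal(x), where marginal(x) = Σ_j P(Z=j)·f_j(x).
Poisson probabilities:
  f_1 = 0.114043
  f_2 = 0.0799166
  f_3 = 0.0681854
Unnormalised posteriors:
  P(Z=1)·f_1 = 0.21 × 0.114043 = 0.023949
  P(Z=2)·f_2 = 0.36 × 0.0799166 = 0.02877
  P(Z=3)·f_3 = 0.43 × 0.0681854 = 0.0293197
Marginal: 0.023949 + 0.02877 + 0.0293197 = 0.0820387
P(Cluster 1 | 10) ≈ 0.292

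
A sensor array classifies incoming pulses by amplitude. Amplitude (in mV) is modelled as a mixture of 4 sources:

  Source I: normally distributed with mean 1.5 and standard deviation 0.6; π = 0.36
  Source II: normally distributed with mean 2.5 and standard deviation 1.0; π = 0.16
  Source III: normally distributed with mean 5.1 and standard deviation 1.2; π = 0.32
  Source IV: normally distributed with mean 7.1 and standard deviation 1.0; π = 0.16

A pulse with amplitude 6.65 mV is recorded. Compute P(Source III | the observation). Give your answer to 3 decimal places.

Apply Bayes' rule: the posterior for each component is proportional to its prior times its likelihood at x.
Component likelihoods at x = 6.65 mV:
  L_I = 6.6794e-17
  L_II = 7.26259e-05
  L_III = 0.144358
  L_IV = 0.360527
Prior × likelihood for each component:
  π_I·L_I = 0.36 × 6.6794e-17 = 2.40458e-17
  π_II·L_II = 0.16 × 7.26259e-05 = 1.16201e-05
  π_III·L_III = 0.32 × 0.144358 = 0.0461944
  π_IV·L_IV = 0.16 × 0.360527 = 0.0576843
Denominator: 2.40458e-17 + 1.16201e-05 + 0.0461944 + 0.0576843 = 0.10389
So the posterior for Source III is 0.0461944 / 0.10389 ≈ 0.445.

0.445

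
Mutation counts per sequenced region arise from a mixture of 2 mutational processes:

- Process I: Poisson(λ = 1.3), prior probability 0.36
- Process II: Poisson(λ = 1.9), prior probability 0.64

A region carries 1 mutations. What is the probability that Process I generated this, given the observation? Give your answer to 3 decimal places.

0.412

By Bayes' theorem, P(k | x) = π_k f_k(x) / Σ_j π_j f_j(x).
Evaluate each component's likelihood at the observed value:
  L_I = e^(−1.3)·1.3^1/1! = 0.354291
  L_II = e^(−1.9)·1.9^1/1! = 0.28418
Prior × likelihood for each component:
  π_I·L_I = 0.36 × 0.354291 = 0.127545
  π_II·L_II = 0.64 × 0.28418 = 0.181875
Denominator: 0.127545 + 0.181875 = 0.30942
Responsibility of Process I: 0.127545 / 0.30942 ≈ 0.412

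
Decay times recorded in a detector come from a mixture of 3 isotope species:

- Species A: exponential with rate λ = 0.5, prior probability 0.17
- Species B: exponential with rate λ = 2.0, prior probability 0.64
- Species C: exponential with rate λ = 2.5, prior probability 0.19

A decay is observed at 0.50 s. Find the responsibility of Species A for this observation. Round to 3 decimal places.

0.098

The responsibility of component k is π_k f_k(x) divided by Σ_j π_j f_j(x).
Evaluate each component's likelihood at the observed value:
  L_A = 0.5·e^(−0.5·0.50) = 0.5·e^(−0.2500) = 0.3894
  L_B = 2.0·e^(−2.0·0.50) = 2.0·e^(−1.0000) = 0.735759
  L_C = 2.5·e^(−2.5·0.50) = 2.5·e^(−1.2500) = 0.716262
Multiply by the mixture weights:
  π_A·L_A = 0.17 × 0.3894 = 0.0661981
  π_B·L_B = 0.64 × 0.735759 = 0.470886
  π_C·L_C = 0.19 × 0.716262 = 0.13609
Denominator: 0.0661981 + 0.470886 + 0.13609 = 0.673174
Responsibility of Species A: 0.0661981 / 0.673174 ≈ 0.098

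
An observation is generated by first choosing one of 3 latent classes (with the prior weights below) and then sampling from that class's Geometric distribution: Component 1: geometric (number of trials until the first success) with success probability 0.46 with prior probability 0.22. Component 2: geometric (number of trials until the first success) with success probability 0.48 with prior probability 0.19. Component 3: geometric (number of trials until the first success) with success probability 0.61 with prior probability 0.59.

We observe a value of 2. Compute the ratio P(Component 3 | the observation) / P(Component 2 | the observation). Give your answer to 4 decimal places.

2.9597

Posterior odds = (π_i f_i(x)) / (π_j f_j(x)); the normalising sum cancels.
Evaluate each component's likelihood at the observed value:
  L_1 = 0.46·(1−0.46)^1 = 0.46·0.54 = 0.2484
  L_2 = 0.48·(1−0.48)^1 = 0.48·0.52 = 0.2496
  L_3 = 0.61·(1−0.61)^1 = 0.61·0.39 = 0.2379
Posterior odds = (π_3·L_3) / (π_2·L_2) = (0.59·0.2379) / (0.19·0.2496) = 0.140361 / 0.047424 ≈ 2.9597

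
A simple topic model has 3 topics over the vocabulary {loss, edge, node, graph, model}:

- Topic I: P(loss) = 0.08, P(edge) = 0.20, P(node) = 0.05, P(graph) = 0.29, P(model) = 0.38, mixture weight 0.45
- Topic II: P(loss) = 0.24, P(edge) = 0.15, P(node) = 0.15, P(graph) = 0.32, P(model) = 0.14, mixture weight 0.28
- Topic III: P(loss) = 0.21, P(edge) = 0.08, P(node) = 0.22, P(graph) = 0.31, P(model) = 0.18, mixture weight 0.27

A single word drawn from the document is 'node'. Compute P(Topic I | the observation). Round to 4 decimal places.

By Bayes' theorem, P(k | x) = w_k f_k(x) / Σ_j w_j f_j(x).
Component likelihoods at x = 'node':
  p_I = 0.05
  p_II = 0.15
  p_III = 0.22
Weight by the priors:
  w_I·p_I = 0.45 × 0.05 = 0.0225
  w_II·p_II = 0.28 × 0.15 = 0.042
  w_III·p_III = 0.27 × 0.22 = 0.0594
Marginal: 0.0225 + 0.042 + 0.0594 = 0.1239
So the posterior for Topic I is 0.0225 / 0.1239 ≈ 0.1816.

0.1816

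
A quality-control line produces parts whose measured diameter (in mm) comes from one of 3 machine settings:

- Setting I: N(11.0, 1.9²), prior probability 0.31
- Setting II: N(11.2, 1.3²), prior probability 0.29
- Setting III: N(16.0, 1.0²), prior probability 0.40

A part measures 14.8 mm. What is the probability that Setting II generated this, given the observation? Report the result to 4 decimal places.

0.0218

P(component k | x) = P(Z=k)·f_k(x) / marginal(x), where marginal(x) = Σ_j P(Z=j)·f_j(x).
Component likelihoods at x = 14.8 mm:
  L_I = (1/(1.9·√(2π)))·exp(−(14.8−11.0)²/(2·1.9²)) = 0.209970·exp(-2.00000) = 0.0284163
  L_II = (1/(1.3·√(2π)))·exp(−(14.8−11.2)²/(2·1.3²)) = 0.306879·exp(-3.83432) = 0.0066335
  L_III = (1/(1.0·√(2π)))·exp(−(14.8−16.0)²/(2·1.0²)) = 0.398942·exp(-0.72000) = 0.194186
Multiply by the mixture weights:
  P(Z=I)·L_I = 0.31 × 0.0284163 = 0.00880905
  P(Z=II)·L_II = 0.29 × 0.0066335 = 0.00192372
  P(Z=III)·L_III = 0.40 × 0.194186 = 0.0776744
Normaliser: 0.00880905 + 0.00192372 + 0.0776744 = 0.0884072
P(Setting II | x) ≈ 0.0218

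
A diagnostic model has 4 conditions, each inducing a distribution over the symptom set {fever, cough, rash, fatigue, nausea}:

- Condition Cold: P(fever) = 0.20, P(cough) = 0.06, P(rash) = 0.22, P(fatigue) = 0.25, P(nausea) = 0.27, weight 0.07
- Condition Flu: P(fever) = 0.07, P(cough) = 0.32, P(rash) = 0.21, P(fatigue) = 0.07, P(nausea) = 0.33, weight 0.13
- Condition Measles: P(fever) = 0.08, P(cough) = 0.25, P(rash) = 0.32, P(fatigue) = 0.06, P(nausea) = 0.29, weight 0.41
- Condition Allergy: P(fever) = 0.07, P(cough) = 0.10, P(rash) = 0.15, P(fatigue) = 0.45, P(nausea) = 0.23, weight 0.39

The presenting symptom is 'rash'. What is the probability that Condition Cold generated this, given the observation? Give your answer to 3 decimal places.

0.066

P(component k | x) = π_k·f_k(x) / marginal(x), where marginal(x) = Σ_j π_j·f_j(x).
Categorical probabilities:
  L_Cold = P(rash | comp) = 0.22
  L_Flu = P(rash | comp) = 0.21
  L_Measles = P(rash | comp) = 0.32
  L_Allergy = P(rash | comp) = 0.15
Weight by the priors:
  π_Cold·L_Cold = 0.07 × 0.22 = 0.0154
  π_Flu·L_Flu = 0.13 × 0.21 = 0.0273
  π_Measles·L_Measles = 0.41 × 0.32 = 0.1312
  π_Allergy·L_Allergy = 0.39 × 0.15 = 0.0585
Sum: 0.0154 + 0.0273 + 0.1312 + 0.0585 = 0.2324
So the posterior for Condition Cold is 0.0154 / 0.2324 ≈ 0.066.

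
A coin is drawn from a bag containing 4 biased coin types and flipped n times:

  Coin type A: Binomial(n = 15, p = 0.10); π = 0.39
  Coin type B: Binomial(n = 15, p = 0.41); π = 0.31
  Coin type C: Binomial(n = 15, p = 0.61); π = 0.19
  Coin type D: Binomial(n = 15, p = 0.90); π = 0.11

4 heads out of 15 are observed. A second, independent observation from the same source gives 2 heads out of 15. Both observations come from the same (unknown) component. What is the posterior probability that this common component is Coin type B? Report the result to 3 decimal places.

0.130

Apply Bayes' rule: the posterior for each component is proportional to its prior times its likelihood at x.
Since both observations come from the same component, the likelihood for component k is f_k(x₁)·f_k(x₂).
  p_A = [0.0428351] × [0.266896] = 0.0114325
  p_B = [0.116316] × [0.0185282] = 0.00215513
  p_C = [0.00600016] × [0.000188664] = 1.13201e-06
  p_D = [8.95576e-09] × [8.505e-12] = 7.61688e-20
Multiply by the mixture weights:
  w_A·p_A = 0.39 × 0.0114325 = 0.00445868
  w_B·p_B = 0.31 × 0.00215513 = 0.00066809
  w_C·p_C = 0.19 × 1.13201e-06 = 2.15083e-07
  w_D·p_D = 0.11 × 7.61688e-20 = 8.37857e-21
Evidence: 0.00445868 + 0.00066809 + 2.15083e-07 + 8.37857e-21 = 0.00512699
So the posterior for Coin type B is 0.00066809 / 0.00512699 ≈ 0.130.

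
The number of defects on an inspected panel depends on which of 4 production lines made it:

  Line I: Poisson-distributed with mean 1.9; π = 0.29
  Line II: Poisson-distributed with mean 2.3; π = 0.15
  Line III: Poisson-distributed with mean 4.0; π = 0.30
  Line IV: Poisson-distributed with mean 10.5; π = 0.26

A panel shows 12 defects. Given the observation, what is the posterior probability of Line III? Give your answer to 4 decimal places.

The responsibility of component k is π_k f_k(x) divided by Σ_j π_j f_j(x).
Poisson probabilities:
  f_I = e^(−1.9)·1.9^12/12! = 6.91109e-07
  f_II = e^(−2.3)·2.3^12/12! = 4.58691e-06
  f_III = e^(−4.0)·4.0^12/12! = 0.000641512
  f_IV = e^(−10.5)·10.5^12/12! = 0.103239
Prior × likelihood for each component:
  π_I·f_I = 0.29 × 6.91109e-07 = 2.00422e-07
  π_II·f_II = 0.15 × 4.58691e-06 = 6.88036e-07
  π_III·f_III = 0.30 × 0.000641512 = 0.000192454
  π_IV·f_IV = 0.26 × 0.103239 = 0.0268421
Normaliser: 2.00422e-07 + 6.88036e-07 + 0.000192454 + 0.0268421 = 0.0270354
P(Line III | data) = 0.000192454 / 0.0270354 ≈ 0.0071

0.0071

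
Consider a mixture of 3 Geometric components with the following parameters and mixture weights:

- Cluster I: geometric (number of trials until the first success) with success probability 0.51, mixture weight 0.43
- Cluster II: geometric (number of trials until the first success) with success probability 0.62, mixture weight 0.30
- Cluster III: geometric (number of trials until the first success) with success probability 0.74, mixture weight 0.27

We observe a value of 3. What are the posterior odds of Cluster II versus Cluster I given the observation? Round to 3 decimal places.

Only the two components matter; the odds are (π_i f_i(x)) / (π_j f_j(x)).
Evaluate each component's likelihood at the observed value:
  p_I = 0.122451
  p_II = 0.089528
  p_III = 0.050024
Odds = (0.30/0.43) × (0.089528/0.122451) = 0.697674 × 0.731133 ≈ 0.510

0.510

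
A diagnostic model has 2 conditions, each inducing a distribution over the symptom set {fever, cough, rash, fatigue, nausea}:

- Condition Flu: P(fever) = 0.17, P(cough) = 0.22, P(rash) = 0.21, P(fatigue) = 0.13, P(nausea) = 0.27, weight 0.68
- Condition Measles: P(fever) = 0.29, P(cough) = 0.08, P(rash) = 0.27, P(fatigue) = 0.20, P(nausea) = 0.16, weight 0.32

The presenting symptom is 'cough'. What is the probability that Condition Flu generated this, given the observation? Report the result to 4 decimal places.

0.8539

Posterior ∝ prior × likelihood, so P(k | x) ∝ w_k f_k(x); normalise over all components.
Categorical probabilities:
  f_Flu = P(cough | comp) = 0.22
  f_Measles = P(cough | comp) = 0.08
Weight by the priors:
  w_Flu·f_Flu = 0.68 × 0.22 = 0.1496
  w_Measles·f_Measles = 0.32 × 0.08 = 0.0256
Sum: 0.1496 + 0.0256 = 0.1752
P(Condition Flu | the observation) ≈ 0.8539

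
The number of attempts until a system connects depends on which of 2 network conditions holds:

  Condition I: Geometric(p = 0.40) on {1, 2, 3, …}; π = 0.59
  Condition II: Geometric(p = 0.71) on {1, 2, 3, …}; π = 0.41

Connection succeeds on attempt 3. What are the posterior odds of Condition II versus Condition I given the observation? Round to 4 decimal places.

0.2882

Only the two components matter; the odds are (P(Z=i) f_i(x)) / (P(Z=j) f_j(x)).
Component likelihoods at x = 3:
  p_I = 0.40·(1−0.40)^2 = 0.40·0.36 = 0.144
  p_II = 0.71·(1−0.71)^2 = 0.71·0.0841 = 0.059711
0.0244815 / 0.08496 ≈ 0.2882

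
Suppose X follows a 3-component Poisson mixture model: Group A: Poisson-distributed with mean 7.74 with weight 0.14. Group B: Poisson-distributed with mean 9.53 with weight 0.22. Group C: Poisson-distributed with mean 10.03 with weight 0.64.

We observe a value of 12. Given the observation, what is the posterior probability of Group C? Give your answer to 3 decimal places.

Posterior ∝ prior × likelihood, so P(k | x) ∝ π_k f_k(x); normalise over all components.
Evaluate each component's likelihood at the observed value:
  L_A = 0.041987
  L_B = 0.0851043
  L_C = 0.0953456
Prior × likelihood for each component:
  π_A·L_A = 0.14 × 0.041987 = 0.00587819
  π_B·L_B = 0.22 × 0.0851043 = 0.0187229
  π_C·L_C = 0.64 × 0.0953456 = 0.0610212
Sum: 0.00587819 + 0.0187229 + 0.0610212 = 0.0856223
P(Group C | 12) = 0.0610212 / 0.0856223 ≈ 0.713

0.713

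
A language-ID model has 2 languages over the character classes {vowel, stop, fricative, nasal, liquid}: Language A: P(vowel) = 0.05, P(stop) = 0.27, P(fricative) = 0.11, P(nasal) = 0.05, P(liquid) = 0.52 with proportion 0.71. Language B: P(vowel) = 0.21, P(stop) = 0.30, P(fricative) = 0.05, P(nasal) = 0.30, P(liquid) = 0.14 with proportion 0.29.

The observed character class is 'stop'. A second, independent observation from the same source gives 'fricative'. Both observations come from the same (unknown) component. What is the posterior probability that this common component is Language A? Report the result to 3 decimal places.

0.829

P(component k | x) = π_k·f_k(x) / marginal(x), where marginal(x) = Σ_j π_j·f_j(x).
Since both observations come from the same component, the likelihood for component k is f_k(x₁)·f_k(x₂).
  f_A = [0.27] × [0.11] = 0.0297
  f_B = [0.3] × [0.05] = 0.015
Unnormalised posteriors:
  π_A·f_A = 0.71 × 0.0297 = 0.021087
  π_B·f_B = 0.29 × 0.015 = 0.00435
Marginal: 0.021087 + 0.00435 = 0.025437
So the posterior for Language A is 0.021087 / 0.025437 ≈ 0.829.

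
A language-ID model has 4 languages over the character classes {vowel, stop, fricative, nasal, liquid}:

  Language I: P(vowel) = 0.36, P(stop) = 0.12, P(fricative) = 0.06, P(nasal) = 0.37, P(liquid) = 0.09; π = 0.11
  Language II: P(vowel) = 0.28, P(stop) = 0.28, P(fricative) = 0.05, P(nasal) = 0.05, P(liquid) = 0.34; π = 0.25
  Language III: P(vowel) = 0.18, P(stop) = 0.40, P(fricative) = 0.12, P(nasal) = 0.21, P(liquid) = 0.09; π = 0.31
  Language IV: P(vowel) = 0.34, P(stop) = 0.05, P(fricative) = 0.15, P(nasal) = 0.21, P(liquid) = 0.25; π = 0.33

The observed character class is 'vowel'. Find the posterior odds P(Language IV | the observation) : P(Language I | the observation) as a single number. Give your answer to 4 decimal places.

2.8333

Only the two components matter; the odds are (w_i f_i(x)) / (w_j f_j(x)).
Component likelihoods at x = 'vowel':
  L_I = 0.36
  L_II = 0.28
  L_III = 0.18
  L_IV = 0.34
Posterior odds = (w_IV·L_IV) / (w_I·L_I) = (0.33·0.34) / (0.11·0.36) = 0.1122 / 0.0396 ≈ 2.8333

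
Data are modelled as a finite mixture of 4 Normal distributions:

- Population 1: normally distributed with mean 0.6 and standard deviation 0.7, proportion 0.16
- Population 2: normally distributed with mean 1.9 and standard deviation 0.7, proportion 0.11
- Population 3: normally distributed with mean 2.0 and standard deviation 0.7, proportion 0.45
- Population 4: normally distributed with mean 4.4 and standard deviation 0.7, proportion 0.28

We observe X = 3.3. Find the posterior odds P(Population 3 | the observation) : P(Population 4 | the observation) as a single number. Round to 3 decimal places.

0.985

Only the two components matter; the odds are (π_i f_i(x)) / (π_j f_j(x)).
Component likelihoods at x = 3.3:
  L_1 = (1/(0.7·√(2π)))·exp(−(3.3−0.6)²/(2·0.7²)) = 0.569918·exp(-7.43878) = 0.000335114
  L_2 = (1/(0.7·√(2π)))·exp(−(3.3−1.9)²/(2·0.7²)) = 0.569918·exp(-2.00000) = 0.07713
  L_3 = (1/(0.7·√(2π)))·exp(−(3.3−2.0)²/(2·0.7²)) = 0.569918·exp(-1.72449) = 0.101596
  L_4 = (1/(0.7·√(2π)))·exp(−(3.3−4.4)²/(2·0.7²)) = 0.569918·exp(-1.23469) = 0.165803
0.0457181 / 0.0464247 ≈ 0.985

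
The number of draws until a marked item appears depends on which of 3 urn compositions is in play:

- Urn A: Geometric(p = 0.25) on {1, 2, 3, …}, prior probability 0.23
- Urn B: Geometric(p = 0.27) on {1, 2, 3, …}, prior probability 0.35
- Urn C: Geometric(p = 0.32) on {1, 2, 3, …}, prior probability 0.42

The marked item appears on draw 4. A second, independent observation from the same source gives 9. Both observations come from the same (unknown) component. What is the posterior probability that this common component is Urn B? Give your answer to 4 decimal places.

0.3951

The responsibility of component k is P(Z=k) f_k(x) divided by Σ_j P(Z=j) f_j(x).
Since both observations come from the same component, the likelihood for component k is f_k(x₁)·f_k(x₂).
  L_A = [0.25·(1−0.25)^3 = 0.25·0.421875 = 0.105469] × [0.0250282] = 0.0026397
  L_B = [0.27·(1−0.27)^3 = 0.27·0.389017 = 0.105035] × [0.0217744] = 0.00228707
  L_C = [0.32·(1−0.32)^3 = 0.32·0.314432 = 0.100618] × [0.0146292] = 0.00147197
Weight by the priors:
  P(Z=A)·L_A = 0.23 × 0.0026397 = 0.00060713
  P(Z=B)·L_B = 0.35 × 0.00228707 = 0.000800474
  P(Z=C)·L_C = 0.42 × 0.00147197 = 0.000618226
Sum: 0.00060713 + 0.000800474 + 0.000618226 = 0.00202583
So the posterior for Urn B is 0.000800474 / 0.00202583 ≈ 0.3951.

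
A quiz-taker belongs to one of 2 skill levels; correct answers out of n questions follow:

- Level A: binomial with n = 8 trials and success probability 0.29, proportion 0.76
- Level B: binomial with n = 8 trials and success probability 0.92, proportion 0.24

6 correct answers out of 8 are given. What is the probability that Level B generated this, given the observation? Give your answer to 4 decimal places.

0.8034

The responsibility of component k is π_k f_k(x) divided by Σ_j π_j f_j(x).
Binomial probabilities:
  L_A = C(8,6)·0.29^6·0.71^2 = 28·0.000594823·0.5041 = 0.00839581
  L_B = C(8,6)·0.92^6·0.08^2 = 28·0.606355·0.0064 = 0.108659
Weight by the priors:
  π_A·L_A = 0.76 × 0.00839581 = 0.00638082
  π_B·L_B = 0.24 × 0.108659 = 0.0260781
Evidence: 0.00638082 + 0.0260781 = 0.0324589
P(Level B | data) ≈ 0.8034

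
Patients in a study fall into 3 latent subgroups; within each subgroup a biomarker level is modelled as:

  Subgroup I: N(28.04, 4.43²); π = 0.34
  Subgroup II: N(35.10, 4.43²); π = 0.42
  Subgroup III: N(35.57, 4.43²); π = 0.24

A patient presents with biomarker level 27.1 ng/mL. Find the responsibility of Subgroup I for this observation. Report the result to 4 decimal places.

0.7334

The responsibility of component k is π_k f_k(x) divided by Σ_j π_j f_j(x).
Component likelihoods at x = 27.1 ng/mL:
  L_I = (1/(4.43·√(2π)))·exp(−(27.1−28.04)²/(2·4.43²)) = 0.090055·exp(-0.02251) = 0.08805
  L_II = (1/(4.43·√(2π)))·exp(−(27.1−35.10)²/(2·4.43²)) = 0.090055·exp(-1.63058) = 0.0176341
  L_III = (1/(4.43·√(2π)))·exp(−(27.1−35.57)²/(2·4.43²)) = 0.090055·exp(-1.82780) = 0.0144778
Multiply by the mixture weights:
  π_I·L_I = 0.34 × 0.08805 = 0.029937
  π_II·L_II = 0.42 × 0.0176341 = 0.00740633
  π_III·L_III = 0.24 × 0.0144778 = 0.00347466
Denominator: 0.029937 + 0.00740633 + 0.00347466 = 0.040818
P(Subgroup I | data) = 0.029937 / 0.040818 ≈ 0.7334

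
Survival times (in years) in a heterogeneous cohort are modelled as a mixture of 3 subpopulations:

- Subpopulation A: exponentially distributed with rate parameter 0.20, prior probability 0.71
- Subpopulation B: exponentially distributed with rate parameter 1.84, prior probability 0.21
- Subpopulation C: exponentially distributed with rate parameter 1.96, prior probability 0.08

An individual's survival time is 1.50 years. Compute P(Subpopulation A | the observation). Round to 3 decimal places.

0.763

The responsibility of component k is π_k f_k(x) divided by Σ_j π_j f_j(x).
Component likelihoods at x = 1.50 years:
  p_A = 0.20·e^(−0.20·1.50) = 0.20·e^(−0.3000) = 0.148164
  p_B = 1.84·e^(−1.84·1.50) = 1.84·e^(−2.7600) = 0.116457
  p_C = 1.96·e^(−1.96·1.50) = 1.96·e^(−2.9400) = 0.103617
Multiply by the mixture weights:
  π_A·p_A = 0.71 × 0.148164 = 0.105196
  π_B·p_B = 0.21 × 0.116457 = 0.0244559
  π_C·p_C = 0.08 × 0.103617 = 0.00828935
Normaliser: 0.105196 + 0.0244559 + 0.00828935 = 0.137941
P(Subpopulation A | data) = 0.105196 / 0.137941 ≈ 0.763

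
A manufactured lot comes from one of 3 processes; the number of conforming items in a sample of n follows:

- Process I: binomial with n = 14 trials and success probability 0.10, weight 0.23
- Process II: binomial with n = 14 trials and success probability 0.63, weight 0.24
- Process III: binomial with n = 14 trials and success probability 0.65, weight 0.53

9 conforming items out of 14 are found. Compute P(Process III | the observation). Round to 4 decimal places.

0.6890

The responsibility of component k is π_k f_k(x) divided by Σ_j π_j f_j(x).
Binomial probabilities:
  p_I = 1.18216e-06
  p_II = 0.217039
  p_III = 0.217783
Multiply by the mixture weights:
  π_I·p_I = 0.23 × 1.18216e-06 = 2.71897e-07
  π_II·p_II = 0.24 × 0.217039 = 0.0520893
  π_III·p_III = 0.53 × 0.217783 = 0.115425
Denominator: 2.71897e-07 + 0.0520893 + 0.115425 = 0.167515
Responsibility of Process III: 0.115425 / 0.167515 ≈ 0.6890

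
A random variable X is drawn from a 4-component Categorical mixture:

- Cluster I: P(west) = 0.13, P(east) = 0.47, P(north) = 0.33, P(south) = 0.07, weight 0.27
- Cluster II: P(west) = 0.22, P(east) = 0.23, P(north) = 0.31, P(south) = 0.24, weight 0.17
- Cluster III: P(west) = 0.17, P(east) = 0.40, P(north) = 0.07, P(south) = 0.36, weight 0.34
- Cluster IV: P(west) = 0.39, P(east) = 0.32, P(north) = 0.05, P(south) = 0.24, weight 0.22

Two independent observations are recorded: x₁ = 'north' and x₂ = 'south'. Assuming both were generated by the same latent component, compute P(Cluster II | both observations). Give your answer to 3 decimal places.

0.420

Posterior ∝ prior × likelihood, so P(k | x) ∝ π_k f_k(x); normalise over all components.
Since both observations come from the same component, the likelihood for component k is f_k(x₁)·f_k(x₂).
  L_I = [0.33] × [0.07] = 0.0231
  L_II = [0.31] × [0.24] = 0.0744
  L_III = [0.07] × [0.36] = 0.0252
  L_IV = [0.05] × [0.24] = 0.012
Prior × likelihood for each component:
  π_I·L_I = 0.27 × 0.0231 = 0.006237
  π_II·L_II = 0.17 × 0.0744 = 0.012648
  π_III·L_III = 0.34 × 0.0252 = 0.008568
  π_IV·L_IV = 0.22 × 0.012 = 0.00264
Sum: 0.006237 + 0.012648 + 0.008568 + 0.00264 = 0.030093
So the posterior for Cluster II is 0.012648 / 0.030093 ≈ 0.420.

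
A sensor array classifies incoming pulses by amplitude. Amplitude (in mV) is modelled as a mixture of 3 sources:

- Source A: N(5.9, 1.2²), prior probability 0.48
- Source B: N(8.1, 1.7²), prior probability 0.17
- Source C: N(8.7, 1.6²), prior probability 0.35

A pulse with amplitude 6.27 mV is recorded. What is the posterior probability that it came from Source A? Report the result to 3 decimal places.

0.753

P(component k | x) = P(Z=k)·f_k(x) / marginal(x), where marginal(x) = Σ_j P(Z=j)·f_j(x).
Component likelihoods at x = 6.27 mV:
  f_A = (1/(1.2·√(2π)))·exp(−(6.27−5.9)²/(2·1.2²)) = 0.332452·exp(-0.04753) = 0.317019
  f_B = (1/(1.7·√(2π)))·exp(−(6.27−8.1)²/(2·1.7²)) = 0.234672·exp(-0.57939) = 0.131472
  f_C = (1/(1.6·√(2π)))·exp(−(6.27−8.7)²/(2·1.6²)) = 0.249339·exp(-1.15330) = 0.0786897
Prior × likelihood for each component:
  P(Z=A)·f_A = 0.48 × 0.317019 = 0.152169
  P(Z=B)·f_B = 0.17 × 0.131472 = 0.0223502
  P(Z=C)·f_C = 0.35 × 0.0786897 = 0.0275414
Sum: 0.152169 + 0.0223502 + 0.0275414 = 0.202061
P(Source A | data) ≈ 0.753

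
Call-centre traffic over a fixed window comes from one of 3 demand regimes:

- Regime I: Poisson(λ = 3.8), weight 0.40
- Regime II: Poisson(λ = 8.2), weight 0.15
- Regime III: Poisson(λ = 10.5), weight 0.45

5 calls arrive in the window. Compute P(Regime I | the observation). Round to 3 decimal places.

By Bayes' theorem, P(k | x) = P(Z=k) f_k(x) / Σ_j P(Z=j) f_j(x).
Component likelihoods at x = 5 calls:
  f_I = 0.147713
  f_II = 0.0848542
  f_III = 0.0292869
Unnormalised posteriors:
  P(Z=I)·f_I = 0.40 × 0.147713 = 0.0590851
  P(Z=II)·f_II = 0.15 × 0.0848542 = 0.0127281
  P(Z=III)·f_III = 0.45 × 0.0292869 = 0.0131791
Normaliser: 0.0590851 + 0.0127281 + 0.0131791 = 0.0849923
P(Regime I | 5 calls) ≈ 0.695

0.695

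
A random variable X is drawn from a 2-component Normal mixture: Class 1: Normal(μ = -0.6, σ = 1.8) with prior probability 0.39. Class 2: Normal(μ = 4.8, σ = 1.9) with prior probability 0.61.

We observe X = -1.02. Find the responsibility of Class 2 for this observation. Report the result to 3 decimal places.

Apply Bayes' rule: the posterior for each component is proportional to its prior times its likelihood at x.
Component likelihoods at x = -1.02:
  L_1 = (1/(1.8·√(2π)))·exp(−(-1.02−-0.6)²/(2·1.8²)) = 0.221635·exp(-0.02722) = 0.215683
  L_2 = (1/(1.9·√(2π)))·exp(−(-1.02−4.8)²/(2·1.9²)) = 0.209970·exp(-4.69147) = 0.0019261
Multiply by the mixture weights:
  P(Z=1)·L_1 = 0.39 × 0.215683 = 0.0841162
  P(Z=2)·L_2 = 0.61 × 0.0019261 = 0.00117492
Denominator: 0.0841162 + 0.00117492 = 0.0852911
P(Class 2 | data) ≈ 0.014

0.014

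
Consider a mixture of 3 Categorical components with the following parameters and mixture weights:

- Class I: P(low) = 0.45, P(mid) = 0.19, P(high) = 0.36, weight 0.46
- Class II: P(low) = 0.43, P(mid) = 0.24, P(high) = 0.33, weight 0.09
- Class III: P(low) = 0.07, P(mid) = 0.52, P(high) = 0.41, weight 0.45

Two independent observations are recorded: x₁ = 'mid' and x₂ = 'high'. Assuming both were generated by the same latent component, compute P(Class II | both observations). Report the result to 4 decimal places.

P(component k | x) = P(Z=k)·f_k(x) / marginal(x), where marginal(x) = Σ_j P(Z=j)·f_j(x).
Since both observations come from the same component, the likelihood for component k is f_k(x₁)·f_k(x₂).
  p_I = [P(mid | comp) = 0.19] × [0.36] = 0.0684
  p_II = [P(mid | comp) = 0.24] × [0.33] = 0.0792
  p_III = [P(mid | comp) = 0.52] × [0.41] = 0.2132
Prior × likelihood for each component:
  P(Z=I)·p_I = 0.46 × 0.0684 = 0.031464
  P(Z=II)·p_II = 0.09 × 0.0792 = 0.007128
  P(Z=III)·p_III = 0.45 × 0.2132 = 0.09594
Denominator: 0.031464 + 0.007128 + 0.09594 = 0.134532
So the posterior for Class II is 0.007128 / 0.134532 ≈ 0.0530.

0.0530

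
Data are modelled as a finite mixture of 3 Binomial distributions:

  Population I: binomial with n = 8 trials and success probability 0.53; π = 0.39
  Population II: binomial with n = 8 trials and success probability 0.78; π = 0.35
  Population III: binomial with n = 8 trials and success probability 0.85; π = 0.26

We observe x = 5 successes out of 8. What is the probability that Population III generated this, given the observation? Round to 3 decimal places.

0.123

The responsibility of component k is π_k f_k(x) divided by Σ_j π_j f_j(x).
Component likelihoods at x = 5 successes out of 8:
  p_I = 0.243143
  p_II = 0.172159
  p_III = 0.0838603
Prior × likelihood for each component:
  π_I·p_I = 0.39 × 0.243143 = 0.0948256
  π_II·p_II = 0.35 × 0.172159 = 0.0602556
  π_III·p_III = 0.26 × 0.0838603 = 0.0218037
Evidence: 0.0948256 + 0.0602556 + 0.0218037 = 0.176885
So the posterior for Population III is 0.0218037 / 0.176885 ≈ 0.123.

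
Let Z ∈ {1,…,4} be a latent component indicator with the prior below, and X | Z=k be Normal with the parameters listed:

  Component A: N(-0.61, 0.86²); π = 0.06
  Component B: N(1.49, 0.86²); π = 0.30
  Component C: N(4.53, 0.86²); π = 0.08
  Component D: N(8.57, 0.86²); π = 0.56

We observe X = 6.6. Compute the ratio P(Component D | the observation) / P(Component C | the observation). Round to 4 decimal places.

Only the two components matter; the odds are (π_i f_i(x)) / (π_j f_j(x)).
Normal densities:
  f_A = (1/(0.86·√(2π)))·exp(−(6.6−-0.61)²/(2·0.86²)) = 0.463886·exp(-35.14339) = 2.53415e-16
  f_B = (1/(0.86·√(2π)))·exp(−(6.6−1.49)²/(2·0.86²)) = 0.463886·exp(-17.65285) = 9.99712e-09
  f_C = (1/(0.86·√(2π)))·exp(−(6.6−4.53)²/(2·0.86²)) = 0.463886·exp(-2.89677) = 0.0256071
  f_D = (1/(0.86·√(2π)))·exp(−(6.6−8.57)²/(2·0.86²)) = 0.463886·exp(-2.62365) = 0.0336493
Posterior odds = (π_D·f_D) / (π_C·f_C) = (0.56·0.0336493) / (0.08·0.0256071) = 0.0188436 / 0.00204857 ≈ 9.1984

9.1984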